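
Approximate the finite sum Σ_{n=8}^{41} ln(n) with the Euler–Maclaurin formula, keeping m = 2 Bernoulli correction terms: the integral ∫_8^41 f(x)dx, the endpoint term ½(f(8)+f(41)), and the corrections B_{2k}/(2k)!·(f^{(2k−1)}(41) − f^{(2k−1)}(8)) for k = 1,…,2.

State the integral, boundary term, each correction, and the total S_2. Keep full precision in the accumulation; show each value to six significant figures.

The integral term ∫_8^41 ln(x) dx = 102.621.
Endpoint term: (f(8) + f(41))/2 = (2.07944 + 3.71357)/2 = 2.89651.
Integral + boundary = 105.517.
k=1: B_{2}/(2)! × [f^{(1)}(41) − f^{(1)}(8)] = 1/12 × (0.0243902 − 0.125000) = -0.00838415.
Partial sum through k=1: 105.509.
k=2: B_{4}/(4)! × [f^{(3)}(41) − f^{(3)}(8)] = −1/720 × (2.90187e-05 − 0.00390625) = 5.38504e-06.

S_2 ≈ 105.509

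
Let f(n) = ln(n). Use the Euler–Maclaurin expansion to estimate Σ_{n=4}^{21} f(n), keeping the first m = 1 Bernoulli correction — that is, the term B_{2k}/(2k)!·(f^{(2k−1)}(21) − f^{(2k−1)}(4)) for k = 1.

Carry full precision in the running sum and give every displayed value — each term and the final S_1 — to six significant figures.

S_1 ≈ 43.5883

The integral term ∫_4^21 ln(x) dx = 41.3898.
½[f(4) + f(21)] = ½[1.38629 + 3.04452] = 2.21541.
Integral + boundary = 43.6052.
Order-1 term: 1/12 · (0.0476190 − 0.250000) = -0.0168651.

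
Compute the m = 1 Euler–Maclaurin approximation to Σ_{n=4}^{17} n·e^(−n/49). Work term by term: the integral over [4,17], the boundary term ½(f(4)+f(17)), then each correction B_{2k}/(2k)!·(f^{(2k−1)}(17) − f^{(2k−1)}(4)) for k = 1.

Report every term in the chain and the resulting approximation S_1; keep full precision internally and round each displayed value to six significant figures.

S_1 ≈ 115.293

The integral term ∫_4^17 x·e^(−x/49) dx = 107.474.
½[f(4) + f(17)] = ½[3.68644 + 12.0164] = 7.85143.
So far: 115.325.
k=1: B_{2}/(2)! × [f^{(1)}(17) − f^{(1)}(4)] = 1/12 × (0.461615 − 0.846377) = -0.0320635.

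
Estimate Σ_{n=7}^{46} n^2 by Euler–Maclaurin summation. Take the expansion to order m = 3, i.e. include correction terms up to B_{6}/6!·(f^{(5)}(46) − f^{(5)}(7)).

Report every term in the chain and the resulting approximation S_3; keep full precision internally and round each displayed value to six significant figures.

S_3 ≈ 33420.0

∫_7^46 x^2 dx evaluates to 32331.0.
Boundary: ½(f(7) + f(46)) = ½(49.0000 + 2116.00) = 1082.50.
So far: 33413.5.
Order-1 term: 1/12 · (92.0000 − 14.0000) = 6.50000.
Running total after k=1: 33420.0.
Order-2 term: −1/720 · (0.00000 − 0.00000) = 0.00000.
Running total after k=2: 33420.0.
Order-3 term: 1/30240 · (0.00000 − 0.00000) = 0.00000.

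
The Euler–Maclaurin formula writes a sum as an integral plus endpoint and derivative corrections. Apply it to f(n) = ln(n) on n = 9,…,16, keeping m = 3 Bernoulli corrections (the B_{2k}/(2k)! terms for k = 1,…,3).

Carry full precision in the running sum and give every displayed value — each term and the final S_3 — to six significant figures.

∫_9^16 ln(x) dx evaluates to 17.5864.
½[f(9) + f(16)] = ½[2.19722 + 2.77259] = 2.48491.
Running total after boundary: 20.0713.
Order-1 term: 1/12 · (0.0625000 − 0.111111) = -0.00405093.
Running total after k=1: 20.0673.
Order-2 term: −1/720 · (0.000488281 − 0.00274348) = 3.13223e-06.
Running total after k=2: 20.0673.
Order-3 term: 1/30240 · (2.28882e-05 − 0.000406442) = -1.26837e-08.

S_3 ≈ 20.0673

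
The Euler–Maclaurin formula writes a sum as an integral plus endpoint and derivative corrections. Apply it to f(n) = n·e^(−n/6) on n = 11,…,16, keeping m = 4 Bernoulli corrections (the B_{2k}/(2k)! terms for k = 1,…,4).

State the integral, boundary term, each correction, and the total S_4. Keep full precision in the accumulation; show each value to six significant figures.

Integral: ∫_11^16 x·e^(−x/6) dx = 7.13592.
½[f(11) + f(16)] = ½[1.75868 + 1.11174] = 1.43521.
Integral + boundary = 8.57112.
Correction k=1: B_{2}/2! · (f^{(1)}(16) − f^{(1)}(11)) = 1/12 · (-0.115806 − (-0.133233)) = 0.00145228.
Running total after k=1: 8.57258.
Correction k=2: B_{4}/4! · (f^{(3)}(16) − f^{(3)}(11)) = −1/720 · (0.000643365 − 0.00518129) = 6.30267e-06.
Running total after k=2: 8.57258.
Correction k=3: B_{6}/6! · (f^{(5)}(16) − f^{(5)}(11)) = 1/30240 · (0.000125099 − 0.000390653) = -8.78154e-09.
Running total after k=3: 8.57258.
Correction k=4: B_{8}/8! · (f^{(7)}(16) − f^{(7)}(11)) = −1/1209600 · (6.45351e-06 − 1.77050e-05) = 9.30184e-12.

S_4 ≈ 8.57258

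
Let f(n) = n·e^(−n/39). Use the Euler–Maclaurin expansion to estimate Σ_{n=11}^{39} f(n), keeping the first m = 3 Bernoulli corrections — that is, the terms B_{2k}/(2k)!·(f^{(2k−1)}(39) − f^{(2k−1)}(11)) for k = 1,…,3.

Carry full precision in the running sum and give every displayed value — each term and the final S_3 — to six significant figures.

∫_11^39 x·e^(−x/39) dx evaluates to 351.669.
½[f(11) + f(39)] = ½[8.29659 + 14.3473] = 11.3219.
So far: 362.991.
k=1: B_{2}/(2)! × [f^{(1)}(39) − f^{(1)}(11)] = 1/12 × (0.00000 − 0.541502) = -0.0451252.
Running total after k=1: 362.946.
k=2: B_{4}/(4)! × [f^{(3)}(39) − f^{(3)}(11)] = −1/720 × (0.000483734 − 0.00134778) = 1.20006e-06.
Running total after k=2: 362.946.
k=3: B_{6}/(6)! × [f^{(5)}(39) − f^{(5)}(11)] = 1/30240 × (6.36073e-07 − 1.53816e-06) = -2.98309e-11.

S_3 ≈ 362.946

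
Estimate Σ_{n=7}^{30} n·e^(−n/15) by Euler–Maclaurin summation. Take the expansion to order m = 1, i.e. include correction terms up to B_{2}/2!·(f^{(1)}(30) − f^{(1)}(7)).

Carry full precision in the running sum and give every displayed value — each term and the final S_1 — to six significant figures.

The integral term ∫_7^30 x·e^(−x/15) dx = 115.588.
½[f(7) + f(30)] = ½[4.38962 + 4.06006] = 4.22484.
Running total after boundary: 119.813.
Order-1 term: 1/12 · (-0.135335 − 0.334448) = -0.0391486.

S_1 ≈ 119.774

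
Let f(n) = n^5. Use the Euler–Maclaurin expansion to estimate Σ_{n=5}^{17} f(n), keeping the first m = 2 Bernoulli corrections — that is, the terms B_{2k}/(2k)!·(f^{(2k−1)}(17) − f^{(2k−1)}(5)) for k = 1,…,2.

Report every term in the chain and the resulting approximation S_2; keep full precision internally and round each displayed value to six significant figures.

S_2 ≈ 4.76633e+06

∫_5^17 x^5 dx evaluates to 4.02032e+06.
½[f(5) + f(17)] = ½[3125.00 + 1.41986e+06] = 711491.
So far: 4.73182e+06.
Correction k=1: B_{2}/2! · (f^{(1)}(17) − f^{(1)}(5)) = 1/12 · (417605 − 3125.00) = 34540.0.
Partial sum through k=1: 4.76636e+06.
Correction k=2: B_{4}/4! · (f^{(3)}(17) − f^{(3)}(5)) = −1/720 · (17340.0 − 1500.00) = -22.0000.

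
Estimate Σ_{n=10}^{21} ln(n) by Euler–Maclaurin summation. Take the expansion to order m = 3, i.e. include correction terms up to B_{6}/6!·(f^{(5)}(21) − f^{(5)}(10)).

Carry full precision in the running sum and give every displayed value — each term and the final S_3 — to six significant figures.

S_3 ≈ 32.5783

Integral: ∫_10^21 ln(x) dx = 29.9091.
Boundary: ½(f(10) + f(21)) = ½(2.30259 + 3.04452) = 2.67355.
So far: 32.5827.
Correction k=1: B_{2}/2! · (f^{(1)}(21) − f^{(1)}(10)) = 1/12 · (0.0476190 − 0.100000) = -0.00436508.
Running total after k=1: 32.5783.
Correction k=2: B_{4}/4! · (f^{(3)}(21) − f^{(3)}(10)) = −1/720 · (0.000215959 − 0.00200000) = 2.47783e-06.
Running total after k=2: 32.5783.
Correction k=3: B_{6}/6! · (f^{(5)}(21) − f^{(5)}(10)) = 1/30240 · (5.87645e-06 − 0.000240000) = -7.74218e-09.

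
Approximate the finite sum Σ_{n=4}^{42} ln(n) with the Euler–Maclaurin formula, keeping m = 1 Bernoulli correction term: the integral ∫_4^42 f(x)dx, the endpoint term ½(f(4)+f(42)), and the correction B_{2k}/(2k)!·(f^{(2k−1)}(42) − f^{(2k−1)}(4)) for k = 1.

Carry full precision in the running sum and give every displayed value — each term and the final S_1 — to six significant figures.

The integral term ∫_4^42 ln(x) dx = 113.437.
Boundary: ½(f(4) + f(42)) = ½(1.38629 + 3.73767) = 2.56198.
Integral + boundary = 115.999.
Correction k=1: B_{2}/2! · (f^{(1)}(42) − f^{(1)}(4)) = 1/12 · (0.0238095 − 0.250000) = -0.0188492.

S_1 ≈ 115.980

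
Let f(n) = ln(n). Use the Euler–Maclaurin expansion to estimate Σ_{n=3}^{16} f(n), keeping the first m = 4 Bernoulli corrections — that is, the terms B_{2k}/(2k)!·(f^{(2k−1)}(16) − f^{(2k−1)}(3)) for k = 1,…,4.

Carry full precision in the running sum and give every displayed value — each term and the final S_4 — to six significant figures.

S_4 ≈ 29.9787

Integral: ∫_3^16 ln(x) dx = 28.0656.
Endpoint term: (f(3) + f(16))/2 = (1.09861 + 2.77259)/2 = 1.93560.
Integral + boundary = 30.0012.
Correction k=1: B_{2}/2! · (f^{(1)}(16) − f^{(1)}(3)) = 1/12 · (0.0625000 − 0.333333) = -0.0225694.
After k=1: 29.9786.
Correction k=2: B_{4}/4! · (f^{(3)}(16) − f^{(3)}(3)) = −1/720 · (0.000488281 − 0.0740741) = 0.000102202.
After k=2: 29.9787.
Correction k=3: B_{6}/6! · (f^{(5)}(16) − f^{(5)}(3)) = 1/30240 · (2.28882e-05 − 0.0987654) = -3.26530e-06.
After k=3: 29.9787.
Correction k=4: B_{8}/8! · (f^{(7)}(16) − f^{(7)}(3)) = −1/1209600 · (2.68221e-06 − 0.329218) = 2.72169e-07.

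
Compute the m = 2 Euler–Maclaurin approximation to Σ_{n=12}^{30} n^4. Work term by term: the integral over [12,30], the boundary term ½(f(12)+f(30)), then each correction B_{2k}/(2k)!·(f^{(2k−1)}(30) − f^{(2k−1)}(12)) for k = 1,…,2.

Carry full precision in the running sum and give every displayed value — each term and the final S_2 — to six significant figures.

S_2 ≈ 5.23402e+06

The integral term ∫_12^30 x^4 dx = 4.81023e+06.
Endpoint term: (f(12) + f(30))/2 = (20736.0 + 810000)/2 = 415368.
Running total after boundary: 5.22560e+06.
k=1: B_{2}/(2)! × [f^{(1)}(30) − f^{(1)}(12)] = 1/12 × (108000 − 6912.00) = 8424.00.
Running total after k=1: 5.23403e+06.
k=2: B_{4}/(4)! × [f^{(3)}(30) − f^{(3)}(12)] = −1/720 × (720.000 − 288.000) = -0.600000.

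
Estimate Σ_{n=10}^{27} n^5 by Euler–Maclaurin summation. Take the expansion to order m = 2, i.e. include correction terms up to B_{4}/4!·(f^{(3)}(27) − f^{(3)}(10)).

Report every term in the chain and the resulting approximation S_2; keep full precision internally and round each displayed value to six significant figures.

∫_10^27 x^5 dx evaluates to 6.44034e+07.
Endpoint term: (f(10) + f(27))/2 = (100000 + 1.43489e+07)/2 = 7.22445e+06.
Running total after boundary: 7.16279e+07.
Order-1 term: 1/12 · (2.65720e+06 − 50000.0) = 217267.
Running total after k=1: 7.18451e+07.
Order-2 term: −1/720 · (43740.0 − 6000.00) = -52.4167.

S_2 ≈ 7.18451e+07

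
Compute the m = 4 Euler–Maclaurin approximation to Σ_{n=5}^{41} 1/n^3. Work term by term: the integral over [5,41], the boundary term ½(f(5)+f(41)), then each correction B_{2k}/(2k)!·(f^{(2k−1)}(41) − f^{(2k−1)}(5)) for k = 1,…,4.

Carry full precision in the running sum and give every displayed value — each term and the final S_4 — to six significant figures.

∫_5^41 1/x^3 dx evaluates to 0.0197026.
Boundary: ½(f(5) + f(41)) = ½(0.00800000 + 1.45094e-05) = 0.00400725.
So far: 0.0237098.
k=1: B_{2}/(2)! × [f^{(1)}(41) − f^{(1)}(5)] = 1/12 × (-1.06166e-06 − (-0.00480000)) = 0.000399912.
Partial sum through k=1: 0.0241097.
k=2: B_{4}/(4)! × [f^{(3)}(41) − f^{(3)}(5)] = −1/720 × (-1.26313e-08 − (-0.00384000)) = -5.33332e-06.
Partial sum through k=2: 0.0241044.
k=3: B_{6}/(6)! × [f^{(5)}(41) − f^{(5)}(5)] = 1/30240 × (-3.15595e-10 − (-0.00645120)) = 2.13333e-07.
Partial sum through k=3: 0.0241046.
k=4: B_{8}/(8)! × [f^{(7)}(41) − f^{(7)}(5)] = −1/1209600 × (-1.35174e-11 − (-0.0185795)) = -1.53600e-08.

S_4 ≈ 0.0241046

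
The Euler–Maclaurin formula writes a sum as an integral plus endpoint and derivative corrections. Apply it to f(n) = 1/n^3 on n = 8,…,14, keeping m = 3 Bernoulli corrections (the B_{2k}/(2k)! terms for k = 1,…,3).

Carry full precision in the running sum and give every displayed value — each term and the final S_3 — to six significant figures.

S_3 ≈ 0.00647448

∫_8^14 1/x^3 dx evaluates to 0.00526148.
Boundary: ½(f(8) + f(14)) = ½(0.00195312 + 0.000364431) = 0.00115878.
Integral + boundary = 0.00642026.
k=1: B_{2}/(2)! × [f^{(1)}(14) − f^{(1)}(8)] = 1/12 × (-7.80925e-05 − (-0.000732422)) = 5.45275e-05.
Partial sum through k=1: 0.00647479.
k=2: B_{4}/(4)! × [f^{(3)}(14) − f^{(3)}(8)] = −1/720 × (-7.96862e-06 − (-0.000228882)) = -3.06824e-07.
Partial sum through k=2: 0.00647448.
k=3: B_{6}/(6)! × [f^{(5)}(14) − f^{(5)}(8)] = 1/30240 × (-1.70756e-06 − (-0.000150204)) = 4.91059e-09.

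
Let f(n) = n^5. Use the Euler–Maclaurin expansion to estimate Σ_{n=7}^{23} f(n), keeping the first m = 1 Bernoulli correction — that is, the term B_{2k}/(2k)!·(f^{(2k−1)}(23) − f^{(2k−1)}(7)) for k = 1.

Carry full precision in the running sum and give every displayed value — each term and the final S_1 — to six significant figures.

S_1 ≈ 2.79952e+07

∫_7^23 x^5 dx evaluates to 2.46530e+07.
Boundary: ½(f(7) + f(23)) = ½(16807.0 + 6.43634e+06) = 3.22658e+06.
So far: 2.78796e+07.
k=1: B_{2}/(2)! × [f^{(1)}(23) − f^{(1)}(7)] = 1/12 × (1.39920e+06 − 12005.0) = 115600.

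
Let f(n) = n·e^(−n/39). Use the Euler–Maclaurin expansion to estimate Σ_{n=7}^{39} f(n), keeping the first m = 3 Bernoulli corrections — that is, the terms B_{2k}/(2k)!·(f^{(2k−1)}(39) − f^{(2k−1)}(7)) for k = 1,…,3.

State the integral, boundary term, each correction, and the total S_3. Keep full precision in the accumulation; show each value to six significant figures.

Integral: ∫_7^39 x·e^(−x/39) dx = 380.154.
Endpoint term: (f(7) + f(39))/2 = (5.84989 + 14.3473)/2 = 10.0986.
So far: 390.253.
Order-1 term: 1/12 · (0.00000 − 0.685701) = -0.0571418.
After k=1: 390.196.
Order-2 term: −1/720 · (0.000483734 − 0.00154970) = 1.48051e-06.
After k=2: 390.196.
Order-3 term: 1/30240 · (6.36073e-07 − 1.74134e-06) = -3.65500e-11.

S_3 ≈ 390.196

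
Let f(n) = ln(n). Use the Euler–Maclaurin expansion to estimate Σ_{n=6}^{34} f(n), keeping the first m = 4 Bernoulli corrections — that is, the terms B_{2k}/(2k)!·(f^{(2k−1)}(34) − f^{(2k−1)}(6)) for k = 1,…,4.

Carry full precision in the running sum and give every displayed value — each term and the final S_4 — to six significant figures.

S_4 ≈ 83.7933

∫_6^34 ln(x) dx evaluates to 81.1457.
Endpoint term: (f(6) + f(34))/2 = (1.79176 + 3.52636)/2 = 2.65906.
Running total after boundary: 83.8048.
k=1: B_{2}/(2)! × [f^{(1)}(34) − f^{(1)}(6)] = 1/12 × (0.0294118 − 0.166667) = -0.0114379.
Partial sum through k=1: 83.7933.
k=2: B_{4}/(4)! × [f^{(3)}(34) − f^{(3)}(6)] = −1/720 × (5.08854e-05 − 0.00925926) = 1.27894e-05.
Partial sum through k=2: 83.7933.
k=3: B_{6}/(6)! × [f^{(5)}(34) − f^{(5)}(6)] = 1/30240 × (5.28222e-07 − 0.00308642) = -1.02047e-07.
Partial sum through k=3: 83.7933.
k=4: B_{8}/(8)! × [f^{(7)}(34) − f^{(7)}(6)] = −1/1209600 × (1.37082e-08 − 0.00257202) = 2.12633e-09.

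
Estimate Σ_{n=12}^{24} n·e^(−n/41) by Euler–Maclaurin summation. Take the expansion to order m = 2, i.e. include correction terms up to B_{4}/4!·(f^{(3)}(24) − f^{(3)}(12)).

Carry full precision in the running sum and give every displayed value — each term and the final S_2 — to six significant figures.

S_2 ≈ 148.612

Integral: ∫_12^24 x·e^(−x/41) dx = 137.476.
½[f(12) + f(24)] = ½[8.95510 + 13.3656] = 11.1604.
Running total after boundary: 148.637.
k=1: B_{2}/(2)! × [f^{(1)}(24) − f^{(1)}(12)] = 1/12 × (0.230911 − 0.527842) = -0.0247442.
Running total after k=1: 148.612.
k=2: B_{4}/(4)! × [f^{(3)}(24) − f^{(3)}(12)] = −1/720 × (0.000799949 − 0.00120188) = 5.58236e-07.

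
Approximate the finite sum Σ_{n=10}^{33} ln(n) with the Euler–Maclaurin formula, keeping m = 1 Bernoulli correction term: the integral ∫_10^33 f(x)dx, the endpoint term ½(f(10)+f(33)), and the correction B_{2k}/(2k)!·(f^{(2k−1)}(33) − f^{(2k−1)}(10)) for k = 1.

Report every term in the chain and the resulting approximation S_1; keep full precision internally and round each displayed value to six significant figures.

The integral term ∫_10^33 ln(x) dx = 69.3589.
Endpoint term: (f(10) + f(33))/2 = (2.30259 + 3.49651)/2 = 2.89955.
So far: 72.2584.
Order-1 term: 1/12 · (0.0303030 − 0.100000) = -0.00580808.

S_1 ≈ 72.2526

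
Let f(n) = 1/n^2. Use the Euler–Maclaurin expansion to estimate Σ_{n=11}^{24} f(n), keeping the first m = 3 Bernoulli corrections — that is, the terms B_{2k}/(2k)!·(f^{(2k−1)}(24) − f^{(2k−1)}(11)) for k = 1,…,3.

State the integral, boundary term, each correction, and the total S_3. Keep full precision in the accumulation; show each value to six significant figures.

Integral: ∫_11^24 1/x^2 dx = 0.0492424.
Boundary: ½(f(11) + f(24)) = ½(0.00826446 + 0.00173611) = 0.00500029.
Running total after boundary: 0.0542427.
Order-1 term: 1/12 · (-0.000144676 − (-0.00150263)) = 0.000113163.
Partial sum through k=1: 0.0543559.
Order-2 term: −1/720 · (-3.01408e-06 − (-0.000149021)) = -2.02788e-07.
Partial sum through k=2: 0.0543557.
Order-3 term: 1/30240 · (-1.56983e-07 − (-3.69474e-05)) = 1.21661e-09.

S_3 ≈ 0.0543557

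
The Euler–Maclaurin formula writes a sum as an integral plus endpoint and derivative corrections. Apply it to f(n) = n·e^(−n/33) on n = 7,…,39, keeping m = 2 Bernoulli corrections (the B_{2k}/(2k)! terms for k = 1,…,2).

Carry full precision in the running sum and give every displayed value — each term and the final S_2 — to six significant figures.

Integral: ∫_7^39 x·e^(−x/33) dx = 338.936.
Endpoint term: (f(7) + f(39))/2 = (5.66207 + 11.9621)/2 = 8.81208.
Integral + boundary = 347.748.
Order-1 term: 1/12 · (-0.0557674 − 0.637289) = -0.0577547.
After k=1: 347.690.
Order-2 term: −1/720 · (0.000512097 − 0.00207073) = 2.16476e-06.

S_2 ≈ 347.690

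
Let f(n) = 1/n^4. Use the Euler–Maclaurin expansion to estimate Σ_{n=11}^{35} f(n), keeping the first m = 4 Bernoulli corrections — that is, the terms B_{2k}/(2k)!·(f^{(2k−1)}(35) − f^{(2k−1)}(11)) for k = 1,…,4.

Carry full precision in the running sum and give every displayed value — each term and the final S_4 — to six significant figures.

∫_11^35 1/x^4 dx evaluates to 0.000242664.
½[f(11) + f(35)] = ½[6.83013e-05 + 6.66389e-07] = 3.44839e-05.
So far: 0.000277148.
Order-1 term: 1/12 · (-7.61587e-08 − (-2.48369e-05)) = 2.06339e-06.
After k=1: 0.000279211.
Order-2 term: −1/720 · (-1.86511e-09 − (-6.15790e-06)) = -8.55004e-09.
After k=2: 0.000279202.
Order-3 term: 1/30240 · (-8.52623e-11 − (-2.84994e-06)) = 9.42411e-11.
After k=3: 0.000279203.
Order-4 term: −1/1209600 · (-6.26417e-12 − (-2.11979e-06)) = -1.75246e-12.

S_4 ≈ 0.000279203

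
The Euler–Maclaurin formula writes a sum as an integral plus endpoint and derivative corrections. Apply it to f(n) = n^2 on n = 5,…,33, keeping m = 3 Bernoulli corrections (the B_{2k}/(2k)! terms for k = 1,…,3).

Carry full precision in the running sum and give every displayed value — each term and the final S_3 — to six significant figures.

S_3 ≈ 12499.0

∫_5^33 x^2 dx evaluates to 11937.3.
Boundary: ½(f(5) + f(33)) = ½(25.0000 + 1089.00) = 557.000.
So far: 12494.3.
k=1: B_{2}/(2)! × [f^{(1)}(33) − f^{(1)}(5)] = 1/12 × (66.0000 − 10.0000) = 4.66667.
Partial sum through k=1: 12499.0.
k=2: B_{4}/(4)! × [f^{(3)}(33) − f^{(3)}(5)] = −1/720 × (0.00000 − 0.00000) = 0.00000.
Partial sum through k=2: 12499.0.
k=3: B_{6}/(6)! × [f^{(5)}(33) − f^{(5)}(5)] = 1/30240 × (0.00000 − 0.00000) = 0.00000.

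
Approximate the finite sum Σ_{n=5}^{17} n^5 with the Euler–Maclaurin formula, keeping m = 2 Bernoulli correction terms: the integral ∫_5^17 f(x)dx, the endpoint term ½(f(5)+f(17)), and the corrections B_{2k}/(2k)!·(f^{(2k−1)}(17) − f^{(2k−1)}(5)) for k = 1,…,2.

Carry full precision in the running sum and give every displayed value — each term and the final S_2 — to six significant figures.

S_2 ≈ 4.76633e+06

∫_5^17 x^5 dx evaluates to 4.02032e+06.
½[f(5) + f(17)] = ½[3125.00 + 1.41986e+06] = 711491.
Running total after boundary: 4.73182e+06.
Correction k=1: B_{2}/2! · (f^{(1)}(17) − f^{(1)}(5)) = 1/12 · (417605 − 3125.00) = 34540.0.
Running total after k=1: 4.76636e+06.
Correction k=2: B_{4}/4! · (f^{(3)}(17) − f^{(3)}(5)) = −1/720 · (17340.0 − 1500.00) = -22.0000.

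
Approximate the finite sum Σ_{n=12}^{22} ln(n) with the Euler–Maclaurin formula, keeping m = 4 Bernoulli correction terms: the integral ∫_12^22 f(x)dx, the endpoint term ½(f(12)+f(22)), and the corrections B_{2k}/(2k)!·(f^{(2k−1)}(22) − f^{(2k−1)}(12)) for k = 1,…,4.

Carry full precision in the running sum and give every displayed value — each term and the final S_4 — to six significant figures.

S_4 ≈ 30.9689

Integral: ∫_12^22 ln(x) dx = 28.1841.
Boundary: ½(f(12) + f(22)) = ½(2.48491 + 3.09104) = 2.78797.
Running total after boundary: 30.9720.
Correction k=1: B_{2}/2! · (f^{(1)}(22) − f^{(1)}(12)) = 1/12 · (0.0454545 − 0.0833333) = -0.00315657.
After k=1: 30.9689.
Correction k=2: B_{4}/4! · (f^{(3)}(22) − f^{(3)}(12)) = −1/720 · (0.000187829 − 0.00115741) = 1.34664e-06.
After k=2: 30.9689.
Correction k=3: B_{6}/6! · (f^{(5)}(22) − f^{(5)}(12)) = 1/30240 · (4.65691e-06 − 9.64506e-05) = -3.03551e-09.
After k=3: 30.9689.
Correction k=4: B_{8}/8! · (f^{(7)}(22) − f^{(7)}(12)) = −1/1209600 · (2.88651e-07 − 2.00939e-05) = 1.63734e-11.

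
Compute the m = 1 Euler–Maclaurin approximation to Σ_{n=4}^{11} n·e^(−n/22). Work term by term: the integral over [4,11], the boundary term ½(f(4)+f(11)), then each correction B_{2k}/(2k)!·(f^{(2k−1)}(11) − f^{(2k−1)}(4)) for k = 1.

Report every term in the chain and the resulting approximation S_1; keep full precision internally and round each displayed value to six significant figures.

S_1 ≈ 41.5373

Integral: ∫_4^11 x·e^(−x/22) dx = 36.5654.
Endpoint term: (f(4) + f(11))/2 = (3.33501 + 6.67184)/2 = 5.00342.
Integral + boundary = 41.5688.
Order-1 term: 1/12 · (0.303265 − 0.682161) = -0.0315747.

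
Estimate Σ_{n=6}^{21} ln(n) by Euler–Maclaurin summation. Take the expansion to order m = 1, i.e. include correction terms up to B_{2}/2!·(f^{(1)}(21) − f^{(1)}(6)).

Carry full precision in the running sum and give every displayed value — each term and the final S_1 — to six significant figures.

∫_6^21 ln(x) dx evaluates to 38.1844.
Endpoint term: (f(6) + f(21))/2 = (1.79176 + 3.04452)/2 = 2.41814.
So far: 40.6026.
Correction k=1: B_{2}/2! · (f^{(1)}(21) − f^{(1)}(6)) = 1/12 · (0.0476190 − 0.166667) = -0.00992063.

S_1 ≈ 40.5926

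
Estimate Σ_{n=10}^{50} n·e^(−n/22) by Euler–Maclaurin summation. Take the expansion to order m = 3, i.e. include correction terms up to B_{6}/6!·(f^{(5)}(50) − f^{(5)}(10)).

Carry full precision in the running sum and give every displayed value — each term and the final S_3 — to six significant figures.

S_3 ≈ 289.363

∫_10^50 x·e^(−x/22) dx evaluates to 283.654.
½[f(10) + f(50)] = ½[6.34736 + 5.15154] = 5.74945.
So far: 289.403.
Correction k=1: B_{2}/2! · (f^{(1)}(50) − f^{(1)}(10)) = 1/12 · (-0.131130 − 0.346220) = -0.0397792.
After k=1: 289.363.
Correction k=2: B_{4}/4! · (f^{(3)}(50) − f^{(3)}(10)) = −1/720 · (0.000154817 − 0.00333821) = 4.42138e-06.
After k=2: 289.363.
Correction k=3: B_{6}/6! · (f^{(5)}(50) − f^{(5)}(10)) = 1/30240 · (1.19951e-06 − 1.23163e-05) = -3.67618e-10.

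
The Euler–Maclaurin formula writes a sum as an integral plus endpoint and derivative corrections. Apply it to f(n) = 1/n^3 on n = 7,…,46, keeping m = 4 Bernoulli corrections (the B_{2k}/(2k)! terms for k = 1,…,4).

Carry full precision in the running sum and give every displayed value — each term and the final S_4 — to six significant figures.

∫_7^46 1/x^3 dx evaluates to 0.00996779.
Boundary: ½(f(7) + f(46)) = ½(0.00291545 + 1.02737e-05) = 0.00146286.
Running total after boundary: 0.0114306.
k=1: B_{2}/(2)! × [f^{(1)}(46) − f^{(1)}(7)] = 1/12 × (-6.70023e-07 − (-0.00124948)) = 0.000104067.
After k=1: 0.0115347.
k=2: B_{4}/(4)! × [f^{(3)}(46) − f^{(3)}(7)] = −1/720 × (-6.33292e-09 − (-0.000509992)) = -7.08313e-07.
After k=2: 0.0115340.
k=3: B_{6}/(6)! × [f^{(5)}(46) − f^{(5)}(7)] = 1/30240 × (-1.25701e-10 − (-0.000437136)) = 1.44555e-08.
After k=3: 0.0115340.
k=4: B_{8}/(8)! × [f^{(7)}(46) − f^{(7)}(7)] = −1/1209600 × (-4.27715e-12 − (-0.000642322)) = -5.31020e-10.

S_4 ≈ 0.0115340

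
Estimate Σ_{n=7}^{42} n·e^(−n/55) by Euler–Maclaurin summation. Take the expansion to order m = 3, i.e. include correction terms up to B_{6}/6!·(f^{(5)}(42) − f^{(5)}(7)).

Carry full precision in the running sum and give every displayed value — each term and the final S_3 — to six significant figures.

Integral: ∫_7^42 x·e^(−x/55) dx = 516.539.
Endpoint term: (f(7) + f(42))/2 = (6.16345 + 19.5707)/2 = 12.8671.
Integral + boundary = 529.406.
k=1: B_{2}/(2)! × [f^{(1)}(42) − f^{(1)}(7)] = 1/12 × (0.110138 − 0.768431) = -0.0548577.
After k=1: 529.351.
k=2: B_{4}/(4)! × [f^{(3)}(42) − f^{(3)}(7)] = −1/720 × (0.000344488 − 0.000836171) = 6.82893e-07.
After k=2: 529.351.
k=3: B_{6}/(6)! × [f^{(5)}(42) − f^{(5)}(7)] = 1/30240 × (2.15724e-07 − 4.68865e-07) = -8.37104e-12.

S_3 ≈ 529.351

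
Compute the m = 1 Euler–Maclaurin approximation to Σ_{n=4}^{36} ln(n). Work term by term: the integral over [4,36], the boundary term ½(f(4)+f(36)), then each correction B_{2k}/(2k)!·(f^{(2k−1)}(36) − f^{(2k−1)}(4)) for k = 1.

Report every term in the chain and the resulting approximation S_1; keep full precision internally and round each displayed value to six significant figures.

Integral: ∫_4^36 ln(x) dx = 91.4615.
Endpoint term: (f(4) + f(36))/2 = (1.38629 + 3.58352)/2 = 2.48491.
Integral + boundary = 93.9464.
k=1: B_{2}/(2)! × [f^{(1)}(36) − f^{(1)}(4)] = 1/12 × (0.0277778 − 0.250000) = -0.0185185.

S_1 ≈ 93.9279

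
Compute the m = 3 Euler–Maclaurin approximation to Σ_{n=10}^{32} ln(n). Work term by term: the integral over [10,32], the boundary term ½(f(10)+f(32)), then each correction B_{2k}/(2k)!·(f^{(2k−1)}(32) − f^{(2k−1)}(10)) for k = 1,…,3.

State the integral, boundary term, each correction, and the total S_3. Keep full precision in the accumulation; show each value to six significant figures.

S_3 ≈ 68.7561

Integral: ∫_10^32 ln(x) dx = 65.8777.
½[f(10) + f(32)] = ½[2.30259 + 3.46574] = 2.88416.
Running total after boundary: 68.7619.
Order-1 term: 1/12 · (0.0312500 − 0.100000) = -0.00572917.
Partial sum through k=1: 68.7561.
Order-2 term: −1/720 · (6.10352e-05 − 0.00200000) = 2.69301e-06.
Partial sum through k=2: 68.7561.
Order-3 term: 1/30240 · (7.15256e-07 − 0.000240000) = -7.91286e-09.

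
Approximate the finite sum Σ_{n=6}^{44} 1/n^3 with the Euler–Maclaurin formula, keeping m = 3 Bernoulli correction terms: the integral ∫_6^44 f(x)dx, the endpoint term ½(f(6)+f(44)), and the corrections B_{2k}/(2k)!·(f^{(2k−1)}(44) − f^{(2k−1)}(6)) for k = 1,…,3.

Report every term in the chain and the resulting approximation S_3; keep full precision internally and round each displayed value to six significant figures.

S_3 ≈ 0.0161424

∫_6^44 1/x^3 dx evaluates to 0.0136306.
½[f(6) + f(44)] = ½[0.00462963 + 1.17393e-05] = 0.00232068.
Running total after boundary: 0.0159513.
Correction k=1: B_{2}/2! · (f^{(1)}(44) − f^{(1)}(6)) = 1/12 · (-8.00406e-07 − (-0.00231481)) = 0.000192835.
Partial sum through k=1: 0.0161441.
Correction k=2: B_{4}/4! · (f^{(3)}(44) − f^{(3)}(6)) = −1/720 · (-8.26866e-09 − (-0.00128601)) = -1.78611e-06.
Partial sum through k=2: 0.0161424.
Correction k=3: B_{6}/6! · (f^{(5)}(44) − f^{(5)}(6)) = 1/30240 · (-1.79382e-10 − (-0.00150034)) = 4.96145e-08.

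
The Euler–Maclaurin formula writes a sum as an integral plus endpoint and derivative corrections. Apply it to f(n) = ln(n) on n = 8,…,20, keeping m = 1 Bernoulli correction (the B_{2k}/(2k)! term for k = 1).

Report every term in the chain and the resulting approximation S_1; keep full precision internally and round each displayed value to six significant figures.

The integral term ∫_8^20 ln(x) dx = 31.2791.
½[f(8) + f(20)] = ½[2.07944 + 2.99573] = 2.53759.
Running total after boundary: 33.8167.
k=1: B_{2}/(2)! × [f^{(1)}(20) − f^{(1)}(8)] = 1/12 × (0.0500000 − 0.125000) = -0.00625000.

S_1 ≈ 33.8105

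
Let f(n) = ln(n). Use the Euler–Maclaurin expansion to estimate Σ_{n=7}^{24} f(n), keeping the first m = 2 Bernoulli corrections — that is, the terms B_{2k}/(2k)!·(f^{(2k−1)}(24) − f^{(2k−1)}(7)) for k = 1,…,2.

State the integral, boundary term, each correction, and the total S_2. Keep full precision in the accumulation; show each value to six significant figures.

The integral term ∫_7^24 ln(x) dx = 45.6519.
½[f(7) + f(24)] = ½[1.94591 + 3.17805] = 2.56198.
So far: 48.2139.
Order-1 term: 1/12 · (0.0416667 − 0.142857) = -0.00843254.
Partial sum through k=1: 48.2055.
Order-2 term: −1/720 · (0.000144676 − 0.00583090) = 7.89754e-06.

S_2 ≈ 48.2055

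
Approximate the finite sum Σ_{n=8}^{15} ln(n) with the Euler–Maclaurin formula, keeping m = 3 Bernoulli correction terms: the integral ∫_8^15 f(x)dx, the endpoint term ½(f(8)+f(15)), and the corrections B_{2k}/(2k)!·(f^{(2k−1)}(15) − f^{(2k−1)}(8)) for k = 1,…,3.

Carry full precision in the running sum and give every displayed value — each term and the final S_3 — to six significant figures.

∫_8^15 ln(x) dx evaluates to 16.9852.
Boundary: ½(f(8) + f(15)) = ½(2.07944 + 2.70805) = 2.39375.
So far: 19.3790.
Correction k=1: B_{2}/2! · (f^{(1)}(15) − f^{(1)}(8)) = 1/12 · (0.0666667 − 0.125000) = -0.00486111.
After k=1: 19.3741.
Correction k=2: B_{4}/4! · (f^{(3)}(15) − f^{(3)}(8)) = −1/720 · (0.000592593 − 0.00390625) = 4.60230e-06.
After k=2: 19.3741.
Correction k=3: B_{6}/6! · (f^{(5)}(15) − f^{(5)}(8)) = 1/30240 · (3.16049e-05 − 0.000732422) = -2.31752e-08.

S_3 ≈ 19.3741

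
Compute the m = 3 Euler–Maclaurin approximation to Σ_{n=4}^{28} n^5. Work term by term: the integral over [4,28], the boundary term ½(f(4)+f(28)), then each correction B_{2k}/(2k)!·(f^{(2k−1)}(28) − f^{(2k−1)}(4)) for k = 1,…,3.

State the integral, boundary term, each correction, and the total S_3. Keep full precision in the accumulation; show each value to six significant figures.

The integral term ∫_4^28 x^5 dx = 8.03144e+07.
Endpoint term: (f(4) + f(28))/2 = (1024.00 + 1.72104e+07)/2 = 8.60570e+06.
Integral + boundary = 8.89201e+07.
k=1: B_{2}/(2)! × [f^{(1)}(28) − f^{(1)}(4)] = 1/12 × (3.07328e+06 − 1280.00) = 256000.
Partial sum through k=1: 8.91761e+07.
k=2: B_{4}/(4)! × [f^{(3)}(28) − f^{(3)}(4)] = −1/720 × (47040.0 − 960.000) = -64.0000.
Partial sum through k=2: 8.91760e+07.
k=3: B_{6}/(6)! × [f^{(5)}(28) − f^{(5)}(4)] = 1/30240 × (120.000 − 120.000) = 0.00000.

S_3 ≈ 8.91760e+07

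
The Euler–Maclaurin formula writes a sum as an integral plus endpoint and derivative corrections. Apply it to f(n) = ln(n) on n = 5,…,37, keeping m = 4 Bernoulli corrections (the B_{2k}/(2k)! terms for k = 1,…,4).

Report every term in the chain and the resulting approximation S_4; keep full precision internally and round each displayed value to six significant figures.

The integral term ∫_5^37 ln(x) dx = 93.5568.
Endpoint term: (f(5) + f(37))/2 = (1.60944 + 3.61092)/2 = 2.61018.
Integral + boundary = 96.1670.
Order-1 term: 1/12 · (0.0270270 − 0.200000) = -0.0144144.
Running total after k=1: 96.1525.
Order-2 term: −1/720 · (3.94843e-05 − 0.0160000) = 2.21674e-05.
Running total after k=2: 96.1526.
Order-3 term: 1/30240 · (3.46101e-07 − 0.00768000) = -2.53957e-07.
Running total after k=3: 96.1526.
Order-4 term: −1/1209600 · (7.58439e-09 − 0.00921600) = 7.61904e-09.

S_4 ≈ 96.1526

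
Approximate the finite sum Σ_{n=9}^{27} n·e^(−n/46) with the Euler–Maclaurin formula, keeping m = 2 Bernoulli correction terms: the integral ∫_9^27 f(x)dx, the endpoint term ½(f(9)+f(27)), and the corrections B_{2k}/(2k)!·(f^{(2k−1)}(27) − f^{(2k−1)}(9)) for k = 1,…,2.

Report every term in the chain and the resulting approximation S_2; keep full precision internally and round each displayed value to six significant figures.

S_2 ≈ 224.480

Integral: ∫_9^27 x·e^(−x/46) dx = 213.310.
½[f(9) + f(27)] = ½[7.40068 + 15.0125] = 11.2066.
So far: 224.516.
Correction k=1: B_{2}/2! · (f^{(1)}(27) − f^{(1)}(9)) = 1/12 · (0.229659 − 0.661414) = -0.0359796.
After k=1: 224.480.
Correction k=2: B_{4}/4! · (f^{(3)}(27) − f^{(3)}(9)) = −1/720 · (0.000634070 − 0.00108980) = 6.32953e-07.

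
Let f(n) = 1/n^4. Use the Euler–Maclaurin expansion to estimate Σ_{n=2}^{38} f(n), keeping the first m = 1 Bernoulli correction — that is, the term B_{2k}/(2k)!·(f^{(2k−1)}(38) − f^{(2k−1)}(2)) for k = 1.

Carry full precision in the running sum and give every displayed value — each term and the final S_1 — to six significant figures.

S_1 ≈ 0.0833275

∫_2^38 1/x^4 dx evaluates to 0.0416606.
½[f(2) + f(38)] = ½[0.0625000 + 4.79585e-07] = 0.0312502.
So far: 0.0729108.
k=1: B_{2}/(2)! × [f^{(1)}(38) − f^{(1)}(2)] = 1/12 × (-5.04826e-08 − (-0.125000)) = 0.0104167.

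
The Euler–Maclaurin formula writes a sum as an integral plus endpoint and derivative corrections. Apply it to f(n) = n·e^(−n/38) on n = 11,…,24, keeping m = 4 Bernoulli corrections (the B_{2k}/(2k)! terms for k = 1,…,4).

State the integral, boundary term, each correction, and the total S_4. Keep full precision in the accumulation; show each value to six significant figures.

S_4 ≈ 151.664

The integral term ∫_11^24 x·e^(−x/38) dx = 141.194.
Boundary: ½(f(11) + f(24)) = ½(8.23523 + 12.7620) = 10.4986.
So far: 151.692.
Correction k=1: B_{2}/2! · (f^{(1)}(24) − f^{(1)}(11)) = 1/12 · (0.195908 − 0.531941) = -0.0280027.
After k=1: 151.664.
Correction k=2: B_{4}/4! · (f^{(3)}(24) − f^{(3)}(11)) = −1/720 · (0.000872169 − 0.00140530) = 7.40463e-07.
After k=2: 151.664.
Correction k=3: B_{6}/6! · (f^{(5)}(24) − f^{(5)}(11)) = 1/30240 · (1.11404e-06 − 1.69129e-06) = -1.90891e-11.
After k=3: 151.664.
Correction k=4: B_{8}/8! · (f^{(7)}(24) − f^{(7)}(11)) = −1/1209600 · (1.12471e-09 − 1.66855e-09) = 4.49603e-16.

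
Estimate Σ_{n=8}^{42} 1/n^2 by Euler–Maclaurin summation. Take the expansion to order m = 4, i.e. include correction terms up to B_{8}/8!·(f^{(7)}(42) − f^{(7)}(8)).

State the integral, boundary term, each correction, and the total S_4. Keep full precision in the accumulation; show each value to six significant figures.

S_4 ≈ 0.109609

∫_8^42 1/x^2 dx evaluates to 0.101190.
Endpoint term: (f(8) + f(42))/2 = (0.0156250 + 0.000566893)/2 = 0.00809595.
Integral + boundary = 0.109286.
Order-1 term: 1/12 · (-2.69949e-05 − (-0.00390625)) = 0.000323271.
After k=1: 0.109610.
Order-2 term: −1/720 · (-1.83639e-07 − (-0.000732422)) = -1.01700e-06.
After k=2: 0.109609.
Order-3 term: 1/30240 · (-3.12311e-09 − (-0.000343323)) = 1.13532e-08.
After k=3: 0.109609.
Order-4 term: −1/1209600 · (-9.91464e-11 − (-0.000300407)) = -2.48353e-10.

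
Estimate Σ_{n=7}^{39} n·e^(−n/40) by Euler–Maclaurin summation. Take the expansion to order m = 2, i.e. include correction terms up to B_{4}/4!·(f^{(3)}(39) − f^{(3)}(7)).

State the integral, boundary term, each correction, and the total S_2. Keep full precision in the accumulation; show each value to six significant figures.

The integral term ∫_7^39 x·e^(−x/40) dx = 386.251.
Boundary: ½(f(7) + f(39)) = ½(5.87620 + 14.7105) = 10.2934.
Running total after boundary: 396.545.
Correction k=1: B_{2}/2! · (f^{(1)}(39) − f^{(1)}(7)) = 1/12 · (0.00942981 − 0.692552) = -0.0569269.
After k=1: 396.488.
Correction k=2: B_{4}/4! · (f^{(3)}(39) − f^{(3)}(7)) = −1/720 · (0.000477384 − 0.00148217) = 1.39553e-06.

S_2 ≈ 396.488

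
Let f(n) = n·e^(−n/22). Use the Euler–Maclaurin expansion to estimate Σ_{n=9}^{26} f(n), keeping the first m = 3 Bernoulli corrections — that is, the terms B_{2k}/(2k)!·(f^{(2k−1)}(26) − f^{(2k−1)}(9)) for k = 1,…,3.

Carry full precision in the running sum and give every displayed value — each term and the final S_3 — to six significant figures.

S_3 ≈ 136.063

The integral term ∫_9^26 x·e^(−x/22) dx = 129.124.
Boundary: ½(f(9) + f(26)) = ½(5.97828 + 7.97473) = 6.97651.
So far: 136.101.
Correction k=1: B_{2}/2! · (f^{(1)}(26) − f^{(1)}(9)) = 1/12 · (-0.0557674 − 0.392514) = -0.0373568.
After k=1: 136.063.
Correction k=2: B_{4}/4! · (f^{(3)}(26) − f^{(3)}(9)) = −1/720 · (0.00115222 − 0.00355583) = 3.33835e-06.
After k=2: 136.063.
Correction k=3: B_{6}/6! · (f^{(5)}(26) − f^{(5)}(9)) = 1/30240 · (4.99930e-06 − 1.30179e-05) = -2.65167e-10.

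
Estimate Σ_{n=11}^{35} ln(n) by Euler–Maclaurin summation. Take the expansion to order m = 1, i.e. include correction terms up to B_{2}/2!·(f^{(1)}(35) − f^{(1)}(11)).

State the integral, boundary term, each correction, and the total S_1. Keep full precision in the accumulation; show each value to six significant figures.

S_1 ≈ 77.0318

Integral: ∫_11^35 ln(x) dx = 74.0603.
½[f(11) + f(35)] = ½[2.39790 + 3.55535] = 2.97662.
Running total after boundary: 77.0370.
k=1: B_{2}/(2)! × [f^{(1)}(35) − f^{(1)}(11)] = 1/12 × (0.0285714 − 0.0909091) = -0.00519481.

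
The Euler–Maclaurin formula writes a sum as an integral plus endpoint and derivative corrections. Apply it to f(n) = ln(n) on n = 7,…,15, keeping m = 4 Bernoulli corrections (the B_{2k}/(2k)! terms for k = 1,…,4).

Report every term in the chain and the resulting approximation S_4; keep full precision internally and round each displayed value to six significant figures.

S_4 ≈ 21.3200

The integral term ∫_7^15 ln(x) dx = 18.9994.
½[f(7) + f(15)] = ½[1.94591 + 2.70805] = 2.32698.
Running total after boundary: 21.3264.
Correction k=1: B_{2}/2! · (f^{(1)}(15) − f^{(1)}(7)) = 1/12 · (0.0666667 − 0.142857) = -0.00634921.
Running total after k=1: 21.3200.
Correction k=2: B_{4}/4! · (f^{(3)}(15) − f^{(3)}(7)) = −1/720 · (0.000592593 − 0.00583090) = 7.27543e-06.
Running total after k=2: 21.3200.
Correction k=3: B_{6}/6! · (f^{(5)}(15) − f^{(5)}(7)) = 1/30240 · (3.16049e-05 − 0.00142798) = -4.61763e-08.
Running total after k=3: 21.3200.
Correction k=4: B_{8}/8! · (f^{(7)}(15) − f^{(7)}(7)) = −1/1209600 · (4.21399e-06 − 0.000874271) = 7.19293e-10.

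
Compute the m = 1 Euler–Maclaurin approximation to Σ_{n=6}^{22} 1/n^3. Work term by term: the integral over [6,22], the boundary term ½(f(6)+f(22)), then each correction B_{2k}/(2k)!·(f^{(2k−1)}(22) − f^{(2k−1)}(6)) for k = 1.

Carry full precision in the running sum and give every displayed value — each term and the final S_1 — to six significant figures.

∫_6^22 1/x^3 dx evaluates to 0.0128558.
Boundary: ½(f(6) + f(22)) = ½(0.00462963 + 9.39144e-05) = 0.00236177.
Running total after boundary: 0.0152176.
k=1: B_{2}/(2)! × [f^{(1)}(22) − f^{(1)}(6)] = 1/12 × (-1.28065e-05 − (-0.00231481)) = 0.000191834.

S_1 ≈ 0.0154094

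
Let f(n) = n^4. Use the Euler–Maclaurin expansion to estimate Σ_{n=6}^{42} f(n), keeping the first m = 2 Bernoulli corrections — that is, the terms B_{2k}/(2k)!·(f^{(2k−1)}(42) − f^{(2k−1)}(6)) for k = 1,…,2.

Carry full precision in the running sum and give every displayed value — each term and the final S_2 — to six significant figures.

Integral: ∫_6^42 x^4 dx = 2.61367e+07.
Boundary: ½(f(6) + f(42)) = ½(1296.00 + 3.11170e+06) = 1.55650e+06.
Integral + boundary = 2.76932e+07.
k=1: B_{2}/(2)! × [f^{(1)}(42) − f^{(1)}(6)] = 1/12 × (296352 − 864.000) = 24624.0.
Running total after k=1: 2.77178e+07.
k=2: B_{4}/(4)! × [f^{(3)}(42) − f^{(3)}(6)] = −1/720 × (1008.00 − 144.000) = -1.20000.

S_2 ≈ 2.77178e+07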